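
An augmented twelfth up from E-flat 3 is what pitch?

The twelfth's letter: E up five letter names plus an octave → B.
An augmented twelfth is 20 semitones; 20 semitones up from Eb3 gives B4.

B 4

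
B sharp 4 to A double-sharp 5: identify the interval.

B to A spans seven letter names (B-C-D-E-F-G-A), so the interval is some kind of seventh.
Counting semitones, B#4→A##5 is 11, which is the major seventh.

major 7th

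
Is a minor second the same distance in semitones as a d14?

No

A minor second spans 1 semitone; a diminished fourteenth spans 21 semitones. They differ by 20.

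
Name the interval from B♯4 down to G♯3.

Descending from B#4 to G#3 is the same interval as ascending G#3 to B#4.
G to B spans three letter names (G-A-B), plus an octave: a tenth.
The major tenth spans 16 semitones, and G#3 to B#4 is exactly 16 semitones — so this is a major tenth.
(Equivalently, a compound major third: a major third plus an octave.)

major 10th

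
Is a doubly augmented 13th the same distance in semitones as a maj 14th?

Yes

Both span 23 semitones: a doubly augmented thirteenth and a major fourteenth are the same chromatic distance.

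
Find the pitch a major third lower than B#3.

G#3

The third takes the letter from B down to G.
A major third spans 4 semitones, so from B#3 the target pitch is G#3.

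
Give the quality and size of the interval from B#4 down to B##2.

Descending from B#4 to B##2 is the same interval as ascending B##2 to B#4.
B to B is the same letter name, plus 2 octaves: a fifteenth.
B##2 to B#4 spans 23 semitones — one semitone narrower than the perfect fifteenth (24) — giving a diminished fifteenth.
(Equivalently, a compound diminished octave: a diminished octave plus an octave.)

diminished 15th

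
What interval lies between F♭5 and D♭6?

F to D spans six letter names (F-G-A-B-C-D) — that makes it a sixth of some quality.
The major sixth spans 9 semitones, and Fb5 to Db6 is exactly 9 semitones — so this is a major sixth.

major sixth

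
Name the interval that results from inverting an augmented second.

The rule of nine gives the new number: 9 − 2 = 7, so a second becomes a seventh.
And augmented becomes diminished under inversion, so we get a diminished seventh.

diminished seventh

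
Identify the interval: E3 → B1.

Descending from E3 to B1 is the same interval as ascending B1 to E3.
B to E spans four letter names (B-C-D-E), plus an octave, so the interval is some kind of eleventh.
The perfect eleventh spans 17 semitones, and B1 to E3 is exactly 17 semitones — so this is a perfect eleventh.
(Equivalently, a compound perfect fourth: a perfect fourth plus an octave.)

P11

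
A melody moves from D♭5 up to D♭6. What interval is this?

perfect octave

D to D is the same letter name, plus an octave: an octave.
The perfect octave spans 12 semitones, and Db5 to Db6 is exactly 12 semitones — so this is a perfect octave.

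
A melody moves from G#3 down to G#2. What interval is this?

Descending from G#3 to G#2 is the same interval as ascending G#2 to G#3.
G to G is the same letter name, plus an octave, so the interval is some kind of octave.
The perfect octave spans 12 semitones, and G#2 to G#3 is exactly 12 semitones — so this is a perfect octave.

perfect octave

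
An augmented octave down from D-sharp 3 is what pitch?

D 2

An octave keeps the letter name D, an octave down from D.
Moving 13 semitones down from D#3 (the size of an augmented octave) reaches D2.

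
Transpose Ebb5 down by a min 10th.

The tenth's letter: E down three letter names plus an octave → C.
A minor tenth spans 15 semitones, so from Ebb5 the target pitch is Cb4.

Cb4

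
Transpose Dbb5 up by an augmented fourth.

Gb5

The fourth takes the letter from D up to G.
An augmented fourth is 6 semitones; 6 semitones up from Dbb5 gives Gb5.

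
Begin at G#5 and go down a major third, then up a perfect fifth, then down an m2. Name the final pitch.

A major third down from G#5 is E5.
E5 up a perfect fifth → B5 (7 semitones).
B5 down a minor second → A#5 (1 semitone).

A#5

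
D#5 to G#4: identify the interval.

P5

Descending from D#5 to G#4 is the same interval as ascending G#4 to D#5.
G to D spans five letter names (G-A-B-C-D): a fifth.
The perfect fifth spans 7 semitones, and G#4 to D#5 is exactly 7 semitones — so this is a perfect fifth.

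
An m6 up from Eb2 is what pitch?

The sixth takes the letter from E up to C.
Moving 8 semitones up from Eb2 (the size of a minor sixth) reaches Cb3.

Cb3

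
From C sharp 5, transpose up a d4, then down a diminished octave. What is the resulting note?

F sharp 4

Up a diminished fourth from C#5: F5 (4 semitones up).
F5 down a diminished octave → F#4 (11 semitones).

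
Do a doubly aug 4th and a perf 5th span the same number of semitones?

A doubly augmented fourth = 7 semitones = a perfect fifth; enharmonically equal.

Yes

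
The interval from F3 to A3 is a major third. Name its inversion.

Inverted interval numbers add to nine, so a third pairs with a sixth (3 + 6 = 9).
Quality inverts too: major becomes minor. That makes the inversion a minor sixth.

minor sixth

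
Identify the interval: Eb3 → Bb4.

E to B spans five letter names (E-F-G-A-B), plus an octave — that makes it a twelfth of some quality.
Counting semitones, Eb3→Bb4 is 19, which is the perfect twelfth.
(Equivalently, a compound perfect fifth: a perfect fifth plus an octave.)

perfect twelfth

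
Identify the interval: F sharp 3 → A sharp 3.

F to A spans three letter names (F-G-A): a third.
Counting semitones, F#3→A#3 is 4, which is the major third.

major third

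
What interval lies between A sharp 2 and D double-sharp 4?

augmented 11th

A to D spans four letter names (A-B-C-D), plus an octave — that makes it an eleventh of some quality.
A#2 to D##4 spans 18 semitones — one semitone wider than the perfect eleventh (17) — giving an augmented eleventh.
(Equivalently, a compound augmented fourth: an augmented fourth plus an octave.)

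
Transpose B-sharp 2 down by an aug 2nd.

The second takes the letter from B down to A.
An augmented second is 3 semitones; 3 semitones down from B#2 gives A2.

A 2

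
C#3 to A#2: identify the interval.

minor 3rd

Descending from C#3 to A#2 is the same interval as ascending A#2 to C#3.
A to C spans three letter names (A-B-C), so the interval is some kind of third.
At 3 semitones, A#2→C#3 falls one short of a major third: minor.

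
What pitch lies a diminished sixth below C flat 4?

Six letter names down from C: E.
A diminished sixth spans 7 semitones, so from Cb4 the target pitch is E3.

E 3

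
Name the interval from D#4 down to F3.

Descending from D#4 to F3 is the same interval as ascending F3 to D#4.
F to D spans six letter names (F-G-A-B-C-D), so the interval is some kind of sixth.
The major sixth is 9 semitones; here we have 10, one semitone wider: augmented.

augmented 6th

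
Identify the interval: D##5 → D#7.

diminished fifteenth

D to D is the same letter name, plus 2 octaves: a fifteenth.
The perfect fifteenth is 24 semitones; here we have 23, one semitone narrower: diminished.
(Equivalently, a compound diminished octave: a diminished octave plus an octave.)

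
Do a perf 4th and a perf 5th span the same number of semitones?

No

5 semitones (perfect fourth) vs 7 semitones (perfect fifth): not equal.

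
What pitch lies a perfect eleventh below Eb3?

The eleventh's letter: E down four letter names plus an octave → B.
A perfect eleventh spans 17 semitones, so from Eb3 the target pitch is Bb1.

Bb1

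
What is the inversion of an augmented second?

The rule of nine gives the new number: 9 − 2 = 7, so a second becomes a seventh.
Quality inverts too: augmented becomes diminished. That makes the inversion a diminished seventh.

d7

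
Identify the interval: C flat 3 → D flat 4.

major 9th

C to D spans two letter names (C-D), plus an octave: a ninth.
The major ninth spans 14 semitones, and Cb3 to Db4 is exactly 14 semitones — so this is a major ninth.
(Equivalently, a compound major second: a major second plus an octave.)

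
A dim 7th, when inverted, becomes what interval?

augmented 2nd

The rule of nine gives the new number: 9 − 7 = 2, so a seventh becomes a second.
And diminished becomes augmented under inversion, so we get an augmented second.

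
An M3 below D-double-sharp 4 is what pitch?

B-sharp 3

Counting three letter names down from D lands on B.
Moving 4 semitones down from D##4 (the size of a major third) reaches B#3.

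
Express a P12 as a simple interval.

Each octave removed subtracts seven from the number: 12 − 7 = 5.
Quality carries through unchanged, so the simple form is a perfect fifth.

perfect 5th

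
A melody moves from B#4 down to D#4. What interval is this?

major sixth

Descending from B#4 to D#4 is the same interval as ascending D#4 to B#4.
D to B spans six letter names (D-E-F-G-A-B): a sixth.
D#4 to B#4 is 9 semitones, matching the major sixth exactly, so the quality is major.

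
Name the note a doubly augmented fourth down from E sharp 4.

B flat 3

Counting four letter names down from E lands on B.
A doubly augmented fourth is 7 semitones; 7 semitones down from E#4 gives Bb3.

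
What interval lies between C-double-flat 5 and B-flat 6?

A14

C to B spans seven letter names (C-D-E-F-G-A-B), plus an octave, so the interval is some kind of fourteenth.
Cbb5 to Bb6 spans 24 semitones — one semitone wider than the major fourteenth (23) — giving an augmented fourteenth.
(Equivalently, a compound augmented seventh: an augmented seventh plus an octave.)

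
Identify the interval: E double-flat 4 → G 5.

A10

E to G spans three letter names (E-F-G), plus an octave, so the interval is some kind of tenth.
A major tenth would be 16 semitones; Ebb4 to G5 is 17, one semitone wider, so the interval is augmented.
(Equivalently, a compound augmented third: an augmented third plus an octave.)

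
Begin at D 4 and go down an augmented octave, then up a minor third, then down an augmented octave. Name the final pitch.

Down an augmented octave from D4: Db3 (13 semitones down).
Up a minor third from Db3: Fb3 (3 semitones up).
An augmented octave down from Fb3 is Fbb2.

F double-flat 2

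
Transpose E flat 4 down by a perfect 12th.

Counting five letter names plus an octave down from E lands on A.
A perfect twelfth spans 19 semitones, so from Eb4 the target pitch is Ab2.

A flat 2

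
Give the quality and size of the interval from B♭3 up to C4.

major 2nd

B to C spans two letter names (B-C) — that makes it a second of some quality.
The major second spans 2 semitones, and Bb3 to C4 is exactly 2 semitones — so this is a major second.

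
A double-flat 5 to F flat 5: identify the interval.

Descending from Abb5 to Fb5 is the same interval as ascending Fb5 to Abb5.
F to A spans three letter names (F-G-A): a third.
A major third would be 4 semitones, but Fb5 to Abb5 is 3 — one semitone narrower, making it a minor third.

minor third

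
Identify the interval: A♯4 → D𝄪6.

A to D spans four letter names (A-B-C-D), plus an octave — that makes it an eleventh of some quality.
A perfect eleventh would be 17 semitones; A#4 to D##6 is 18, one semitone wider, so the interval is augmented.
(Equivalently, a compound augmented fourth: an augmented fourth plus an octave.)

augmented 11th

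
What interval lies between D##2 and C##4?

minor fourteenth

D to C spans seven letter names (D-E-F-G-A-B-C), plus an octave, so the interval is some kind of fourteenth.
D##2 to C##4 is 22 semitones, a half step short of the major fourteenth (23), so this is minor.
(Equivalently, a compound minor seventh: a minor seventh plus an octave.)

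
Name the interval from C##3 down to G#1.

augmented eleventh

Descending from C##3 to G#1 is the same interval as ascending G#1 to C##3.
G to C spans four letter names (G-A-B-C), plus an octave — that makes it an eleventh of some quality.
A perfect eleventh would be 17 semitones; G#1 to C##3 is 18, one semitone wider, so the interval is augmented.
(Equivalently, a compound augmented fourth: an augmented fourth plus an octave.)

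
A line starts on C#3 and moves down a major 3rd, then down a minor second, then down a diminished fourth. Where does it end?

C#3 down a major third → A2 (4 semitones).
A minor second down from A2 is G#2.
A diminished fourth down from G#2 is D##2.

D##2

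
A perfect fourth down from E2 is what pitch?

B1

The fourth takes the letter from E down to B.
A perfect fourth is 5 semitones; 5 semitones down from E2 gives B1.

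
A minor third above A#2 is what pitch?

The third takes the letter from A up to C.
Moving 3 semitones up from A#2 (the size of a minor third) reaches C#3.

C#3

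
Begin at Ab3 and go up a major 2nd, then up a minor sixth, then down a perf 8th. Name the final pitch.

Ab3 up a major second → Bb3 (2 semitones).
Up a minor sixth from Bb3: Gb4 (8 semitones up).
A perfect octave down from Gb4 is Gb3.

Gb3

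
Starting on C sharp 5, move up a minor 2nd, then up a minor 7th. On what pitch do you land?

C 6

C#5 up a minor second → D5 (1 semitone).
Up a minor seventh from D5: C6 (10 semitones up).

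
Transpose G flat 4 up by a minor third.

The third takes the letter from G up to B.
Moving 3 semitones up from Gb4 (the size of a minor third) reaches Bbb4.

B double-flat 4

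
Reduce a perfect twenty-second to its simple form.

perfect 8th

Take out 2 octaves (14 from the number): 22 − 14 = 8.
Quality carries through unchanged, so the simple form is a perfect octave.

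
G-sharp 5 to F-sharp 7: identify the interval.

minor 14th

G to F spans seven letter names (G-A-B-C-D-E-F), plus an octave, so the interval is some kind of fourteenth.
G#5 to F#7 is 22 semitones, a half step short of the major fourteenth (23), so this is minor.
(Equivalently, a compound minor seventh: a minor seventh plus an octave.)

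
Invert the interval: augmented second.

The rule of nine gives the new number: 9 − 2 = 7, so a second becomes a seventh.
And augmented becomes diminished under inversion, so we get a diminished seventh.

d7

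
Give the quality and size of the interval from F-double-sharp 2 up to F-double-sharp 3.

perfect octave

F to F is the same letter name, plus an octave, so the interval is some kind of octave.
Counting semitones, F##2→F##3 is 12, which is the perfect octave.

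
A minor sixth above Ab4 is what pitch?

Six letter names up from A: F.
Moving 8 semitones up from Ab4 (the size of a minor sixth) reaches Fb5.

Fb5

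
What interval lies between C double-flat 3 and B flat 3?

C to B spans seven letter names (C-D-E-F-G-A-B): a seventh.
Cbb3 to Bb3 spans 12 semitones — one semitone wider than the major seventh (11) — giving an augmented seventh.

augmented seventh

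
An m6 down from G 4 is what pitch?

B 3

The sixth takes the letter from G down to B.
A minor sixth is 8 semitones; 8 semitones down from G4 gives B3.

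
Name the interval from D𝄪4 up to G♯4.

D to G spans four letter names (D-E-F-G), so the interval is some kind of fourth.
The perfect fourth is 5 semitones; here we have 4, one semitone narrower: diminished.

diminished 4th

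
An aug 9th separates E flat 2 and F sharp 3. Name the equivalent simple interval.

Each octave removed subtracts seven from the number: 9 − 7 = 2.
That makes an augmented ninth a compound augmented second — an octave plus an augmented second.

A2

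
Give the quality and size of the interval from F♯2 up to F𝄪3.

F to F is the same letter name, plus an octave — that makes it an octave of some quality.
F#2 to F##3 spans 13 semitones — one semitone wider than the perfect octave (12) — giving an augmented octave.

A8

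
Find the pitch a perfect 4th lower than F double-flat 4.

C double-flat 4

Counting four letter names down from F lands on C.
A perfect fourth spans 5 semitones, so from Fbb4 the target pitch is Cbb4.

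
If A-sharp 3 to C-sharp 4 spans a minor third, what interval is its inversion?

M6

The rule of nine gives the new number: 9 − 3 = 6, so a third becomes a sixth.
Quality inverts too: minor becomes major. That makes the inversion a major sixth.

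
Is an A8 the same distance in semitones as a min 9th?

Yes

Both span 13 semitones: an augmented octave and a minor ninth are the same chromatic distance.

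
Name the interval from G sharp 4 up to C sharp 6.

G to C spans four letter names (G-A-B-C), plus an octave, so the interval is some kind of eleventh.
G#4 to C#6 is 17 semitones, matching the perfect eleventh exactly, so the quality is perfect.
(Equivalently, a compound perfect fourth: a perfect fourth plus an octave.)

perfect eleventh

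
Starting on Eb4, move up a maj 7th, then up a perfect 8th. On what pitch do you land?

D6

Up a major seventh from Eb4: D5 (11 semitones up).
D5 up a perfect octave → D6 (12 semitones).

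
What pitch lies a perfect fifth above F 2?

Counting five letter names up from F lands on C.
A perfect fifth spans 7 semitones, so from F2 the target pitch is C3.

C 3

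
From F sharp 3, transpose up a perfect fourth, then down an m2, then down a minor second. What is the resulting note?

G double-sharp 3

Up a perfect fourth from F#3: B3 (5 semitones up).
Down a minor second from B3: A#3 (1 semitone down).
A minor second down from A#3 is G##3.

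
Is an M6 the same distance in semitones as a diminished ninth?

No

A major sixth spans 9 semitones; a diminished ninth spans 12 semitones. They differ by 3.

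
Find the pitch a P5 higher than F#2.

Five letter names up from F: C.
A perfect fifth spans 7 semitones, so from F#2 the target pitch is C#3.

C#3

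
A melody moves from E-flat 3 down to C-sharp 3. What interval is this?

d3

Descending from Eb3 to C#3 is the same interval as ascending C#3 to Eb3.
C to E spans three letter names (C-D-E), so the interval is some kind of third.
The major third is 4 semitones; here we have 2, two semitones narrower: diminished.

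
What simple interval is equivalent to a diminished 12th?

diminished fifth

Subtracting seven from the interval number removes an octave: 12 − 7 = 5.
That makes a diminished twelfth a compound diminished fifth — an octave plus a diminished fifth.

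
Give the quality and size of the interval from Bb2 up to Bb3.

P8

B to B is the same letter name, plus an octave: an octave.
The perfect octave spans 12 semitones, and Bb2 to Bb3 is exactly 12 semitones — so this is a perfect octave.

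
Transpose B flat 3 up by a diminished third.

D double-flat 4

The third takes the letter from B up to D.
A diminished third is 2 semitones; 2 semitones up from Bb3 gives Dbb4.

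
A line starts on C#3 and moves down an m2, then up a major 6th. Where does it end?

G##3

C#3 down a minor second → B#2 (1 semitone).
A major sixth up from B#2 is G##3.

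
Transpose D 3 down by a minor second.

The second takes the letter from D down to C.
A minor second is 1 semitone; 1 semitone down from D3 gives C#3.

C sharp 3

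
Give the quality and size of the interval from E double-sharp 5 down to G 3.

doubly augmented thirteenth

Descending from E##5 to G3 is the same interval as ascending G3 to E##5.
G to E spans six letter names (G-A-B-C-D-E), plus an octave, so the interval is some kind of thirteenth.
A major thirteenth would be 21 semitones; G3 to E##5 is 23, two semitones wider, so the interval is doubly augmented.
(Equivalently, a compound doubly augmented sixth: a doubly augmented sixth plus an octave.)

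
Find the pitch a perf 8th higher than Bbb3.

An octave keeps the letter name B, an octave up from B.
Moving 12 semitones up from Bbb3 (the size of a perfect octave) reaches Bbb4.

Bbb4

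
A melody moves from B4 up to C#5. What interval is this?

B to C spans two letter names (B-C) — that makes it a second of some quality.
Counting semitones, B4→C#5 is 2, which is the major second.

major second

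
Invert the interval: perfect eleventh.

First reduce the compound perfect eleventh to its simple form, a perfect fourth.
Inverted interval numbers add to nine, so a fourth pairs with a fifth (4 + 5 = 9).
And perfect stays perfect under inversion, so we get a perfect fifth.

perfect fifth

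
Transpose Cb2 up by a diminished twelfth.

Gbb3

The twelfth's letter: C up five letter names plus an octave → G.
A diminished twelfth is 18 semitones; 18 semitones up from Cb2 gives Gbb3.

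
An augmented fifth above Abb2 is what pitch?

Counting five letter names up from A lands on E.
An augmented fifth is 8 semitones; 8 semitones up from Abb2 gives Eb3.

Eb3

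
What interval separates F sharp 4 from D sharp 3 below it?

Descending from F#4 to D#3 is the same interval as ascending D#3 to F#4.
D to F spans three letter names (D-E-F), plus an octave, so the interval is some kind of tenth.
At 15 semitones, D#3→F#4 falls one short of a major tenth: minor.
(Equivalently, a compound minor third: a minor third plus an octave.)

minor tenth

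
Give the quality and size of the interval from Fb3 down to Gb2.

minor seventh

Descending from Fb3 to Gb2 is the same interval as ascending Gb2 to Fb3.
G to F spans seven letter names (G-A-B-C-D-E-F) — that makes it a seventh of some quality.
A major seventh would be 11 semitones, but Gb2 to Fb3 is 10 — one semitone narrower, making it a minor seventh.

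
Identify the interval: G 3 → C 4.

perfect fourth

G to C spans four letter names (G-A-B-C) — that makes it a fourth of some quality.
G3 to C4 is 5 semitones, matching the perfect fourth exactly, so the quality is perfect.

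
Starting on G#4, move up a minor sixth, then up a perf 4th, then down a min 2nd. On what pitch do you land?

G#4 up a minor sixth → E5 (8 semitones).
Up a perfect fourth from E5: A5 (5 semitones up).
Down a minor second from A5: G#5 (1 semitone down).

G#5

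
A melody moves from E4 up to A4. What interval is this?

perfect fourth

E to A spans four letter names (E-F-G-A) — that makes it a fourth of some quality.
E4 to A4 is 5 semitones, matching the perfect fourth exactly, so the quality is perfect.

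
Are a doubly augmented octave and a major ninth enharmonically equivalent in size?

Yes

A doubly augmented octave spans 14 semitones, and a major ninth also spans 14 semitones — they're enharmonic.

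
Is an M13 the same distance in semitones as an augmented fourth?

No

A major thirteenth spans 21 semitones; an augmented fourth spans 6 semitones. They differ by 15.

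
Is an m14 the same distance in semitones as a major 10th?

No

22 semitones (minor fourteenth) vs 16 semitones (major tenth): not equal.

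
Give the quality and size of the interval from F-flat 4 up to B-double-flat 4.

perfect fourth

F to B spans four letter names (F-G-A-B): a fourth.
The perfect fourth spans 5 semitones, and Fb4 to Bbb4 is exactly 5 semitones — so this is a perfect fourth.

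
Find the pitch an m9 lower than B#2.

The ninth's letter: B down two letter names plus an octave → A.
A minor ninth is 13 semitones; 13 semitones down from B#2 gives A##1.

A##1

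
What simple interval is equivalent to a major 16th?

M2

Each octave removed subtracts seven from the number: 16 − 14 = 2.
So a major sixteenth is 2 octaves plus a major second. The quality is unchanged.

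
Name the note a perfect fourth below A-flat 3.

The fourth takes the letter from A down to E.
A perfect fourth is 5 semitones; 5 semitones down from Ab3 gives Eb3.

E-flat 3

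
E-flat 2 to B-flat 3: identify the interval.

perfect twelfth

E to B spans five letter names (E-F-G-A-B), plus an octave, so the interval is some kind of twelfth.
Eb2 to Bb3 is 19 semitones, matching the perfect twelfth exactly, so the quality is perfect.
(Equivalently, a compound perfect fifth: a perfect fifth plus an octave.)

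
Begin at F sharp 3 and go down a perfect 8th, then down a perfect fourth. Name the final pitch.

Down a perfect octave from F#3: F#2 (12 semitones down).
Down a perfect fourth from F#2: C#2 (5 semitones down).

C sharp 2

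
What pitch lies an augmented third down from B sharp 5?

G 5

The third takes the letter from B down to G.
An augmented third spans 5 semitones, so from B#5 the target pitch is G5.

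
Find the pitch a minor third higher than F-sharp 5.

The third takes the letter from F up to A.
A minor third spans 3 semitones, so from F#5 the target pitch is A5.

A 5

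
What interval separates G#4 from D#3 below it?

perfect eleventh

Descending from G#4 to D#3 is the same interval as ascending D#3 to G#4.
D to G spans four letter names (D-E-F-G), plus an octave: an eleventh.
Counting semitones, D#3→G#4 is 17, which is the perfect eleventh.
(Equivalently, a compound perfect fourth: a perfect fourth plus an octave.)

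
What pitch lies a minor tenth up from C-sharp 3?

The tenth's letter: C up three letter names plus an octave → E.
A minor tenth spans 15 semitones, so from C#3 the target pitch is E4.

E 4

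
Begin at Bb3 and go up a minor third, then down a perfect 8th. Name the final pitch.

A minor third up from Bb3 is Db4.
A perfect octave down from Db4 is Db3.

Db3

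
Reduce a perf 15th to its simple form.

Each octave removed subtracts seven from the number: 15 − 7 = 8.
That makes a perfect fifteenth a compound perfect octave — an octave plus a perfect octave.

perfect octave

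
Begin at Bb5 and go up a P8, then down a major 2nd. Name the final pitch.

Bb5 up a perfect octave → Bb6 (12 semitones).
A major second down from Bb6 is Ab6.

Ab6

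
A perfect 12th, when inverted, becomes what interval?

perfect fourth

First reduce the compound perfect twelfth to its simple form, a perfect fifth.
Interval numbers invert to sum to nine: 5 + 4 = 9, so a fifth inverts to a fourth.
Quality inverts too: perfect stays perfect. That makes the inversion a perfect fourth.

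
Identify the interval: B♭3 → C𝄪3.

Descending from Bb3 to C##3 is the same interval as ascending C##3 to Bb3.
C to B spans seven letter names (C-D-E-F-G-A-B): a seventh.
A major seventh would be 11 semitones; C##3 to Bb3 is 8, three semitones narrower, so the interval is doubly diminished.

doubly diminished 7th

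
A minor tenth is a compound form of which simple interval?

minor 3rd

Each octave removed subtracts seven from the number: 10 − 7 = 3.
So a minor tenth is an octave plus a minor third. The quality is unchanged.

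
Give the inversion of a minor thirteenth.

First reduce the compound minor thirteenth to its simple form, a minor sixth.
Interval numbers invert to sum to nine: 6 + 3 = 9, so a sixth inverts to a third.
The quality also flips — minor becomes major — giving a major third.

M3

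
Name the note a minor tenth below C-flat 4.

Counting three letter names plus an octave down from C lands on A.
Moving 15 semitones down from Cb4 (the size of a minor tenth) reaches Ab2.

A-flat 2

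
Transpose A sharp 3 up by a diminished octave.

A 4

The letter stays A (same as the start), shifted an octave up.
A diminished octave is 11 semitones; 11 semitones up from A#3 gives A4.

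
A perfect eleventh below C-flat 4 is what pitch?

The eleventh's letter: C down four letter names plus an octave → G.
A perfect eleventh spans 17 semitones, so from Cb4 the target pitch is Gb2.

G-flat 2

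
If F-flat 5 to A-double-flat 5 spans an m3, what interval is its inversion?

major sixth

Interval numbers invert to sum to nine: 3 + 6 = 9, so a third inverts to a sixth.
And minor becomes major under inversion, so we get a major sixth.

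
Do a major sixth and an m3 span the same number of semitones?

No

A major sixth spans 9 semitones; a minor third spans 3 semitones. They differ by 6.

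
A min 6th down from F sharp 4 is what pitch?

A sharp 3

Six letter names down from F: A.
A minor sixth is 8 semitones; 8 semitones down from F#4 gives A#3.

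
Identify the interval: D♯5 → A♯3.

perfect eleventh

Descending from D#5 to A#3 is the same interval as ascending A#3 to D#5.
A to D spans four letter names (A-B-C-D), plus an octave — that makes it an eleventh of some quality.
A#3 to D#5 is 17 semitones, matching the perfect eleventh exactly, so the quality is perfect.
(Equivalently, a compound perfect fourth: a perfect fourth plus an octave.)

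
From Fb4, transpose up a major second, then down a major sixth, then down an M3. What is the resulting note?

Gbb3

Fb4 up a major second → Gb4 (2 semitones).
Down a major sixth from Gb4: Bbb3 (9 semitones down).
Bbb3 down a major third → Gbb3 (4 semitones).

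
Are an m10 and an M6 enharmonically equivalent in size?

No

A minor tenth is 15 semitones but a major sixth is 9 semitones — different sizes.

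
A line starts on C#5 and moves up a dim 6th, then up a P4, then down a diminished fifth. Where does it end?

G5

Up a diminished sixth from C#5: Ab5 (7 semitones up).
Up a perfect fourth from Ab5: Db6 (5 semitones up).
A diminished fifth down from Db6 is G5.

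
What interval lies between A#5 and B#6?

A to B spans two letter names (A-B), plus an octave, so the interval is some kind of ninth.
A#5 to B#6 is 14 semitones, matching the major ninth exactly, so the quality is major.
(Equivalently, a compound major second: a major second plus an octave.)

M9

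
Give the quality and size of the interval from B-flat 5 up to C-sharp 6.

augmented second

B to C spans two letter names (B-C): a second.
A major second would be 2 semitones; Bb5 to C#6 is 3, one semitone wider, so the interval is augmented.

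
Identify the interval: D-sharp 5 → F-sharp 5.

D to F spans three letter names (D-E-F), so the interval is some kind of third.
A major third would be 4 semitones, but D#5 to F#5 is 3 — one semitone narrower, making it a minor third.

minor third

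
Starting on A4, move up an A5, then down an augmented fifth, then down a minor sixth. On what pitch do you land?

An augmented fifth up from A4 is E#5.
Down an augmented fifth from E#5: A4 (8 semitones down).
Down a minor sixth from A4: C#4 (8 semitones down).

C#4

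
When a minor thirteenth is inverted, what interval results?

major 3rd

First reduce the compound minor thirteenth to its simple form, a minor sixth.
Inverted interval numbers add to nine, so a sixth pairs with a third (6 + 3 = 9).
Quality inverts too: minor becomes major. That makes the inversion a major third.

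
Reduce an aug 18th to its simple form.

A4

Each octave removed subtracts seven from the number: 18 − 14 = 4.
That makes an augmented eighteenth a compound augmented fourth — 2 octaves plus an augmented fourth.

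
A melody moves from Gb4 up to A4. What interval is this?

G to A spans two letter names (G-A), so the interval is some kind of second.
The major second is 2 semitones; here we have 3, one semitone wider: augmented.

A2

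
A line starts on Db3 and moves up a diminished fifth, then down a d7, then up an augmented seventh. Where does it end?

Db3 up a diminished fifth → Abb3 (6 semitones).
A diminished seventh down from Abb3 is Bb2.
Up an augmented seventh from Bb2: A#3 (12 semitones up).

A#3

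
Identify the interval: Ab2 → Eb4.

perfect twelfth

A to E spans five letter names (A-B-C-D-E), plus an octave — that makes it a twelfth of some quality.
Ab2 to Eb4 is 19 semitones, matching the perfect twelfth exactly, so the quality is perfect.
(Equivalently, a compound perfect fifth: a perfect fifth plus an octave.)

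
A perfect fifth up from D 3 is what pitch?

A 3

Counting five letter names up from D lands on A.
A perfect fifth spans 7 semitones, so from D3 the target pitch is A3.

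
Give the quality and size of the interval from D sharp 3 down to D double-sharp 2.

diminished 8th

Descending from D#3 to D##2 is the same interval as ascending D##2 to D#3.
D to D is the same letter name, plus an octave, so the interval is some kind of octave.
The perfect octave is 12 semitones; here we have 11, one semitone narrower: diminished.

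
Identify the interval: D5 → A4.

Descending from D5 to A4 is the same interval as ascending A4 to D5.
A to D spans four letter names (A-B-C-D), so the interval is some kind of fourth.
The perfect fourth spans 5 semitones, and A4 to D5 is exactly 5 semitones — so this is a perfect fourth.

perfect fourth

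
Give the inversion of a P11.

First reduce the compound perfect eleventh to its simple form, a perfect fourth.
Inverted interval numbers add to nine, so a fourth pairs with a fifth (4 + 5 = 9).
Quality inverts too: perfect stays perfect. That makes the inversion a perfect fifth.

perfect fifth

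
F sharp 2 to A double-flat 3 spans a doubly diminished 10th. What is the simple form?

Subtracting seven from the interval number removes an octave: 10 − 7 = 3.
Quality carries through unchanged, so the simple form is a doubly diminished third.

doubly diminished 3rd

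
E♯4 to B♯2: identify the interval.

perfect 11th

Descending from E#4 to B#2 is the same interval as ascending B#2 to E#4.
B to E spans four letter names (B-C-D-E), plus an octave: an eleventh.
Counting semitones, B#2→E#4 is 17, which is the perfect eleventh.
(Equivalently, a compound perfect fourth: a perfect fourth plus an octave.)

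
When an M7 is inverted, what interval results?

Inverted interval numbers add to nine, so a seventh pairs with a second (7 + 2 = 9).
The quality also flips — major becomes minor — giving a minor second.

m2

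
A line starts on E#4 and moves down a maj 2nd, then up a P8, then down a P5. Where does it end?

Down a major second from E#4: D#4 (2 semitones down).
Up a perfect octave from D#4: D#5 (12 semitones up).
D#5 down a perfect fifth → G#4 (7 semitones).

G#4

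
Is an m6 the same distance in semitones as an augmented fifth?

A minor sixth = 8 semitones = an augmented fifth; enharmonically equal.

Yes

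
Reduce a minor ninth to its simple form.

minor second

Subtracting seven from the interval number removes an octave: 9 − 7 = 2.
So a minor ninth is an octave plus a minor second. The quality is unchanged.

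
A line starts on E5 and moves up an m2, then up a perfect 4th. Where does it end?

A minor second up from E5 is F5.
F5 up a perfect fourth → Bb5 (5 semitones).

Bb5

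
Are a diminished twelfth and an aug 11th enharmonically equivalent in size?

Yes

A diminished twelfth = 18 semitones = an augmented eleventh; enharmonically equal.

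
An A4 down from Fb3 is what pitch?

The fourth takes the letter from F down to C.
An augmented fourth is 6 semitones; 6 semitones down from Fb3 gives Cbb3.

Cbb3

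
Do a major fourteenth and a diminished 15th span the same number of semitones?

Both span 23 semitones: a major fourteenth and a diminished fifteenth are the same chromatic distance.

Yes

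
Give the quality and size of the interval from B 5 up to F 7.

diminished twelfth

B to F spans five letter names (B-C-D-E-F), plus an octave: a twelfth.
B5 to F7 spans 18 semitones — one semitone narrower than the perfect twelfth (19) — giving a diminished twelfth.
(Equivalently, a compound diminished fifth: a diminished fifth plus an octave.)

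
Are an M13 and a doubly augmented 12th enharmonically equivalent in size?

Yes

Both span 21 semitones: a major thirteenth and a doubly augmented twelfth are the same chromatic distance.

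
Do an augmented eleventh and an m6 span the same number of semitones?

No

18 semitones (augmented eleventh) vs 8 semitones (minor sixth): not equal.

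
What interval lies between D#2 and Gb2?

D to G spans four letter names (D-E-F-G) — that makes it a fourth of some quality.
A perfect fourth would be 5 semitones; D#2 to Gb2 is 3, two semitones narrower, so the interval is doubly diminished.

doubly diminished 4th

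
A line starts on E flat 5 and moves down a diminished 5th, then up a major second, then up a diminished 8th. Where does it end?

Eb5 down a diminished fifth → A4 (6 semitones).
A major second up from A4 is B4.
Up a diminished octave from B4: Bb5 (11 semitones up).

B flat 5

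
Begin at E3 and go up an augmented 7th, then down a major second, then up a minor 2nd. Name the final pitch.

D#4

Up an augmented seventh from E3: D##4 (12 semitones up).
D##4 down a major second → C##4 (2 semitones).
C##4 up a minor second → D#4 (1 semitone).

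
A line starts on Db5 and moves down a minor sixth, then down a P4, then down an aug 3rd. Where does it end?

Abb3

Down a minor sixth from Db5: F4 (8 semitones down).
A perfect fourth down from F4 is C4.
An augmented third down from C4 is Abb3.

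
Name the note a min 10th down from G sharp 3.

E sharp 2

The tenth's letter: G down three letter names plus an octave → E.
A minor tenth spans 15 semitones, so from G#3 the target pitch is E#2.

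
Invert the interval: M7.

The rule of nine gives the new number: 9 − 7 = 2, so a seventh becomes a second.
And major becomes minor under inversion, so we get a minor second.

minor 2nd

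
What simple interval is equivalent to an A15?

A8

Each octave removed subtracts seven from the number: 15 − 7 = 8.
Quality carries through unchanged, so the simple form is an augmented octave.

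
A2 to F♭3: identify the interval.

d6

A to F spans six letter names (A-B-C-D-E-F): a sixth.
A major sixth would be 9 semitones; A2 to Fb3 is 7, two semitones narrower, so the interval is diminished.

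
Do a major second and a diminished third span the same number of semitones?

Yes

A major second spans 2 semitones, and a diminished third also spans 2 semitones — they're enharmonic.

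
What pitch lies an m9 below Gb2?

The ninth's letter: G down two letter names plus an octave → F.
Moving 13 semitones down from Gb2 (the size of a minor ninth) reaches F1.

F1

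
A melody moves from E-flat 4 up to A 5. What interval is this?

augmented eleventh

E to A spans four letter names (E-F-G-A), plus an octave: an eleventh.
Eb4 to A5 spans 18 semitones — one semitone wider than the perfect eleventh (17) — giving an augmented eleventh.
(Equivalently, a compound augmented fourth: an augmented fourth plus an octave.)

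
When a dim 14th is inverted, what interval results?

augmented second

First reduce the compound diminished fourteenth to its simple form, a diminished seventh.
The rule of nine gives the new number: 9 − 7 = 2, so a seventh becomes a second.
And diminished becomes augmented under inversion, so we get an augmented second.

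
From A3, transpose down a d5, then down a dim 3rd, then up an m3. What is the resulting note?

D##3

Down a diminished fifth from A3: D#3 (6 semitones down).
D#3 down a diminished third → B##2 (2 semitones).
Up a minor third from B##2: D##3 (3 semitones up).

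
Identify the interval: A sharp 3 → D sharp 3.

perfect fifth

Descending from A#3 to D#3 is the same interval as ascending D#3 to A#3.
D to A spans five letter names (D-E-F-G-A), so the interval is some kind of fifth.
Counting semitones, D#3→A#3 is 7, which is the perfect fifth.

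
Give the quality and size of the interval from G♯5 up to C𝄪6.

G to C spans four letter names (G-A-B-C) — that makes it a fourth of some quality.
The perfect fourth is 5 semitones; here we have 6, one semitone wider: augmented.

augmented fourth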